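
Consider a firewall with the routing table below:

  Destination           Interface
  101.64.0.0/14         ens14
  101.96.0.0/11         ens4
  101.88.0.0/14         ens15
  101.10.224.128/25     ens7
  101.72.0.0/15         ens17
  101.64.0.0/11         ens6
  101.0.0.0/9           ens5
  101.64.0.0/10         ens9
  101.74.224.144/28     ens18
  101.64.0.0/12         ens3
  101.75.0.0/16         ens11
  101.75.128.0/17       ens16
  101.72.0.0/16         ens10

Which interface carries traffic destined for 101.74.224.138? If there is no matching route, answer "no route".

Routes whose prefix contains 101.74.224.138:
  101.0.0.0/9 (101.0.0.0 - 101.127.255.255) -> ens5
  101.64.0.0/10 (101.64.0.0 - 101.127.255.255) -> ens9
  101.64.0.0/11 (101.64.0.0 - 101.95.255.255) -> ens6
  101.64.0.0/12 (101.64.0.0 - 101.79.255.255) -> ens3
More-specific entries that do NOT match:
  101.74.224.144/28 (101.74.224.144 - 101.74.224.159) does not contain 101.74.224.138
  101.10.224.128/25 (101.10.224.128 - 101.10.224.255) does not contain 101.74.224.138
  101.75.128.0/17 (101.75.128.0 - 101.75.255.255) does not contain 101.74.224.138
  101.75.0.0/16 (101.75.0.0 - 101.75.255.255) does not contain 101.74.224.138
  101.72.0.0/16 (101.72.0.0 - 101.72.255.255) does not contain 101.74.224.138
  101.72.0.0/15 (101.72.0.0 - 101.73.255.255) does not contain 101.74.224.138
  101.64.0.0/14 (101.64.0.0 - 101.67.255.255) does not contain 101.74.224.138
  101.88.0.0/14 (101.88.0.0 - 101.91.255.255) does not contain 101.74.224.138
Longest matching prefix is /12 -> interface ens3.

ens3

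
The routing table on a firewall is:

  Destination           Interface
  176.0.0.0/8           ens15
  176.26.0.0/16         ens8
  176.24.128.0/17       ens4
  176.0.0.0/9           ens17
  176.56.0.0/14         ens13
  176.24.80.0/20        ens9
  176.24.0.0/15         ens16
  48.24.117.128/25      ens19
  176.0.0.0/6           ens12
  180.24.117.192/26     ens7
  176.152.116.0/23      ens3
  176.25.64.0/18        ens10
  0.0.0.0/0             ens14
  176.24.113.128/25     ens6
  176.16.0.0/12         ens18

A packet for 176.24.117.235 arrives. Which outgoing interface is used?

Routes whose prefix contains 176.24.117.235:
  0.0.0.0/0 (default, matches everything) -> ens14
  176.0.0.0/6 (176.0.0.0 - 179.255.255.255) -> ens12
  176.0.0.0/8 (176.0.0.0 - 176.255.255.255) -> ens15
  176.0.0.0/9 (176.0.0.0 - 176.127.255.255) -> ens17
  176.16.0.0/12 (176.16.0.0 - 176.31.255.255) -> ens18
  176.24.0.0/15 (176.24.0.0 - 176.25.255.255) -> ens16
More-specific entries that do NOT match:
  180.24.117.192/26 (180.24.117.192 - 180.24.117.255) does not contain 176.24.117.235
  48.24.117.128/25 (48.24.117.128 - 48.24.117.255) does not contain 176.24.117.235
  176.24.113.128/25 (176.24.113.128 - 176.24.113.255) does not contain 176.24.117.235
  176.152.116.0/23 (176.152.116.0 - 176.152.117.255) does not contain 176.24.117.235
  176.24.80.0/20 (176.24.80.0 - 176.24.95.255) does not contain 176.24.117.235
  176.25.64.0/18 (176.25.64.0 - 176.25.127.255) does not contain 176.24.117.235
  176.24.128.0/17 (176.24.128.0 - 176.24.255.255) does not contain 176.24.117.235
  176.26.0.0/16 (176.26.0.0 - 176.26.255.255) does not contain 176.24.117.235
Longest matching prefix is /15 -> interface ens16.

ens16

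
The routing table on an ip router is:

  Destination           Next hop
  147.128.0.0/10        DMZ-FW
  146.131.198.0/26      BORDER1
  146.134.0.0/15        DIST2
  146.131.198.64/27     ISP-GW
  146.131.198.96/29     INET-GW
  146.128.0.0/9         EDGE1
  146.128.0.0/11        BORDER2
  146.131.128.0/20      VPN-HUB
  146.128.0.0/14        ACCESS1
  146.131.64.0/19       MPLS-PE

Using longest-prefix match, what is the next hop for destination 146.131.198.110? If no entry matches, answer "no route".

ACCESS1

Routes whose prefix contains 146.131.198.110:
  146.128.0.0/9 (146.128.0.0 - 146.255.255.255) -> EDGE1
  146.128.0.0/11 (146.128.0.0 - 146.159.255.255) -> BORDER2
  146.128.0.0/14 (146.128.0.0 - 146.131.255.255) -> ACCESS1
More-specific entries that do NOT match:
  146.131.198.96/29 (146.131.198.96 - 146.131.198.103) does not contain 146.131.198.110
  146.131.198.64/27 (146.131.198.64 - 146.131.198.95) does not contain 146.131.198.110
  146.131.198.0/26 (146.131.198.0 - 146.131.198.63) does not contain 146.131.198.110
  146.131.128.0/20 (146.131.128.0 - 146.131.143.255) does not contain 146.131.198.110
  146.131.64.0/19 (146.131.64.0 - 146.131.95.255) does not contain 146.131.198.110
  146.134.0.0/15 (146.134.0.0 - 146.135.255.255) does not contain 146.131.198.110
Longest matching prefix is /14 -> next hop ACCESS1.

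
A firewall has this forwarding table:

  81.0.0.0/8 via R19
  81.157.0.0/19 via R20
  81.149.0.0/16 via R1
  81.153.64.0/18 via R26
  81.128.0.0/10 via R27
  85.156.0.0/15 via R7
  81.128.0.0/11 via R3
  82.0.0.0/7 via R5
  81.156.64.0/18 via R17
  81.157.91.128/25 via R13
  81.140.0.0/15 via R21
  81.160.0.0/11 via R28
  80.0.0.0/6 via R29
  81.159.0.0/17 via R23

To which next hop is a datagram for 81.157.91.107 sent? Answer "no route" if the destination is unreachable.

R3

Routes whose prefix contains 81.157.91.107:
  80.0.0.0/6 (80.0.0.0 - 83.255.255.255) -> R29
  81.0.0.0/8 (81.0.0.0 - 81.255.255.255) -> R19
  81.128.0.0/10 (81.128.0.0 - 81.191.255.255) -> R27
  81.128.0.0/11 (81.128.0.0 - 81.159.255.255) -> R3
More-specific entries that do NOT match:
  81.157.91.128/25 (81.157.91.128 - 81.157.91.255) does not contain 81.157.91.107
  81.157.0.0/19 (81.157.0.0 - 81.157.31.255) does not contain 81.157.91.107
  81.153.64.0/18 (81.153.64.0 - 81.153.127.255) does not contain 81.157.91.107
  81.156.64.0/18 (81.156.64.0 - 81.156.127.255) does not contain 81.157.91.107
  81.159.0.0/17 (81.159.0.0 - 81.159.127.255) does not contain 81.157.91.107
  81.149.0.0/16 (81.149.0.0 - 81.149.255.255) does not contain 81.157.91.107
  85.156.0.0/15 (85.156.0.0 - 85.157.255.255) does not contain 81.157.91.107
  81.140.0.0/15 (81.140.0.0 - 81.141.255.255) does not contain 81.157.91.107
Longest matching prefix is /11 -> next hop R3.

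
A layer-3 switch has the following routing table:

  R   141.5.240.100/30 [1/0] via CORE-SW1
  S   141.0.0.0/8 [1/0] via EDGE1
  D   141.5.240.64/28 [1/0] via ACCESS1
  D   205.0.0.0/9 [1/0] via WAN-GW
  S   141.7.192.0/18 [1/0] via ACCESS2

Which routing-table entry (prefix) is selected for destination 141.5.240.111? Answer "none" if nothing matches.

141.0.0.0/8

Entries matching 141.5.240.111:
  141.0.0.0/8 (141.0.0.0 - 141.255.255.255)
Most specific is 141.0.0.0/8.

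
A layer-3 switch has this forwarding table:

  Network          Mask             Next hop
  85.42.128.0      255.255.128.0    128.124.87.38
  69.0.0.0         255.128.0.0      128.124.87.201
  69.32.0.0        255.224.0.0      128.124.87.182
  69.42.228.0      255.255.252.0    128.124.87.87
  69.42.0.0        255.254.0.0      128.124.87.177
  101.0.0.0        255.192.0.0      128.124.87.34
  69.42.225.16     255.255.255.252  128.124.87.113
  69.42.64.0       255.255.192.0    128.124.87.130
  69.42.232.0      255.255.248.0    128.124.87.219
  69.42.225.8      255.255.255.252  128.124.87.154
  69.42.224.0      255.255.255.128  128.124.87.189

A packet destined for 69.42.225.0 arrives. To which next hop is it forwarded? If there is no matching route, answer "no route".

Routes whose prefix contains 69.42.225.0:
  69.0.0.0/9 (69.0.0.0 - 69.127.255.255) -> 128.124.87.201
  69.32.0.0/11 (69.32.0.0 - 69.63.255.255) -> 128.124.87.182
  69.42.0.0/15 (69.42.0.0 - 69.43.255.255) -> 128.124.87.177
More-specific entries that do NOT match:
  69.42.225.16/30 (69.42.225.16 - 69.42.225.19) does not contain 69.42.225.0
  69.42.225.8/30 (69.42.225.8 - 69.42.225.11) does not contain 69.42.225.0
  69.42.224.0/25 (69.42.224.0 - 69.42.224.127) does not contain 69.42.225.0
  69.42.228.0/22 (69.42.228.0 - 69.42.231.255) does not contain 69.42.225.0
  69.42.232.0/21 (69.42.232.0 - 69.42.239.255) does not contain 69.42.225.0
  69.42.64.0/18 (69.42.64.0 - 69.42.127.255) does not contain 69.42.225.0
  85.42.128.0/17 (85.42.128.0 - 85.42.255.255) does not contain 69.42.225.0
Longest matching prefix is /15 -> next hop 128.124.87.177.

128.124.87.177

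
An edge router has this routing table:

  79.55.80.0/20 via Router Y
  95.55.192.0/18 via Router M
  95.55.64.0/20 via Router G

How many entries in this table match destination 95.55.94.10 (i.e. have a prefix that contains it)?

0

No listed prefix contains 95.55.94.10.
Total matching entries: 0.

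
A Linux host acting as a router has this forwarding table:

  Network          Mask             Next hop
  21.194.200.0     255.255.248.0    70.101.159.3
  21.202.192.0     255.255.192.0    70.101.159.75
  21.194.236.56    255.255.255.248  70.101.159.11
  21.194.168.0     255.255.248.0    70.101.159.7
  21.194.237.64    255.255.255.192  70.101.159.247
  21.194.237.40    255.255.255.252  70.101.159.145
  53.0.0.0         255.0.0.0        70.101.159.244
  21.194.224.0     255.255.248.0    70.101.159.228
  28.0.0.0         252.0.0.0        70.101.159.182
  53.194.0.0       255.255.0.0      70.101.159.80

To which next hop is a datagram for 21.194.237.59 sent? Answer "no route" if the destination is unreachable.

No entry's prefix contains 21.194.237.59; there is no default route.

no route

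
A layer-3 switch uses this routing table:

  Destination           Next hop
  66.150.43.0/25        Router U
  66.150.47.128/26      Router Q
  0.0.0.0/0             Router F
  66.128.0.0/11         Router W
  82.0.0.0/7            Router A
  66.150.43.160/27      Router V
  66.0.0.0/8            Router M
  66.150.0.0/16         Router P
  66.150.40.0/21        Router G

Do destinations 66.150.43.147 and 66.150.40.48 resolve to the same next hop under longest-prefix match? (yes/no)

yes

66.150.43.147: longest match 66.150.40.0/21 -> Router G
66.150.40.48: longest match 66.150.40.0/21 -> Router G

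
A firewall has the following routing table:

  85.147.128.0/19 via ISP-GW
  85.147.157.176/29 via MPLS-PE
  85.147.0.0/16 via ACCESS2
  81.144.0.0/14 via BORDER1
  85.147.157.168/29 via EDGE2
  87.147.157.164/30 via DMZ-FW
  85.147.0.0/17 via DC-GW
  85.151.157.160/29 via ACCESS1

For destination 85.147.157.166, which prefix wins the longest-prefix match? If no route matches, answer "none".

85.147.128.0/19

Entries matching 85.147.157.166:
  85.147.0.0/16 (85.147.0.0 - 85.147.255.255)
  85.147.128.0/19 (85.147.128.0 - 85.147.159.255)
Most specific is 85.147.128.0/19.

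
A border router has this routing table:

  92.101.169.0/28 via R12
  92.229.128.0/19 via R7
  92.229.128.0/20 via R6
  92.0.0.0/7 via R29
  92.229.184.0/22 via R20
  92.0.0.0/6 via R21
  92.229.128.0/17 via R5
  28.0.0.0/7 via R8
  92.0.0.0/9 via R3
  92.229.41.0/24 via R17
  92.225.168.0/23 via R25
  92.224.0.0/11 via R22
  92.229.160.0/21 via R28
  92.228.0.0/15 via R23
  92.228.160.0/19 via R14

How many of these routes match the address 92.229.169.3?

Prefixes containing 92.229.169.3:
  92.0.0.0/6 (92.0.0.0 - 95.255.255.255)
  92.0.0.0/7 (92.0.0.0 - 93.255.255.255)
  92.224.0.0/11 (92.224.0.0 - 92.255.255.255)
  92.228.0.0/15 (92.228.0.0 - 92.229.255.255)
  92.229.128.0/17 (92.229.128.0 - 92.229.255.255)
Total matching entries: 5.

5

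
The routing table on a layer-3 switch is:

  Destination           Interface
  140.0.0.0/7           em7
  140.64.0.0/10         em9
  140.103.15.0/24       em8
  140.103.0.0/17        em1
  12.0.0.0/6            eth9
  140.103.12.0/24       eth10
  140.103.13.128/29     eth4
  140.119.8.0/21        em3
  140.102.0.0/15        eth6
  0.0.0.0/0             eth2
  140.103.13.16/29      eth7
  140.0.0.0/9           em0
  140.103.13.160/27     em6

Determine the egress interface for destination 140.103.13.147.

Routes whose prefix contains 140.103.13.147:
  0.0.0.0/0 (default, matches everything) -> eth2
  140.0.0.0/7 (140.0.0.0 - 141.255.255.255) -> em7
  140.0.0.0/9 (140.0.0.0 - 140.127.255.255) -> em0
  140.64.0.0/10 (140.64.0.0 - 140.127.255.255) -> em9
  140.102.0.0/15 (140.102.0.0 - 140.103.255.255) -> eth6
  140.103.0.0/17 (140.103.0.0 - 140.103.127.255) -> em1
More-specific entries that do NOT match:
  140.103.13.128/29 (140.103.13.128 - 140.103.13.135) does not contain 140.103.13.147
  140.103.13.16/29 (140.103.13.16 - 140.103.13.23) does not contain 140.103.13.147
  140.103.13.160/27 (140.103.13.160 - 140.103.13.191) does not contain 140.103.13.147
  140.103.15.0/24 (140.103.15.0 - 140.103.15.255) does not contain 140.103.13.147
  140.103.12.0/24 (140.103.12.0 - 140.103.12.255) does not contain 140.103.13.147
  140.119.8.0/21 (140.119.8.0 - 140.119.15.255) does not contain 140.103.13.147
Longest matching prefix is /17 -> interface em1.

em1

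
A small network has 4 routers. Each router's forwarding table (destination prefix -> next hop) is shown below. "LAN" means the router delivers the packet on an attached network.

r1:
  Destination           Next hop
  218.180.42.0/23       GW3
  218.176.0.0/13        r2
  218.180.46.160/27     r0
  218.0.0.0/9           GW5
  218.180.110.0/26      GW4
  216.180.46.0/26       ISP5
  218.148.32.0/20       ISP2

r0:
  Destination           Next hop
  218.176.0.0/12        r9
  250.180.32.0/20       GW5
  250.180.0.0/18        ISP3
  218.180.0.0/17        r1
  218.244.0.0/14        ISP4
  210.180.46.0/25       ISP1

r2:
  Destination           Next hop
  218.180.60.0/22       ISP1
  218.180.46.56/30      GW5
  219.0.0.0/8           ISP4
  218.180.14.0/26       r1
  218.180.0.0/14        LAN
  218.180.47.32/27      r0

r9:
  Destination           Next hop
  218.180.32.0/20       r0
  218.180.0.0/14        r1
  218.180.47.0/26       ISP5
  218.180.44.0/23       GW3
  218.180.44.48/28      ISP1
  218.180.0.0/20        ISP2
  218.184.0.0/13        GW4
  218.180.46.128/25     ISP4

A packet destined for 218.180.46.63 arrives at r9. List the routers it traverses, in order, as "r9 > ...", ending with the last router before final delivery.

At r9: longest match for 218.180.46.63 is 218.180.32.0/20 -> r0
At r0: longest match for 218.180.46.63 is 218.180.0.0/17 -> r1
At r1: longest match for 218.180.46.63 is 218.176.0.0/13 -> r2
At r2: longest match for 218.180.46.63 is 218.180.0.0/14 -> LAN

r9 > r0 > r1 > r2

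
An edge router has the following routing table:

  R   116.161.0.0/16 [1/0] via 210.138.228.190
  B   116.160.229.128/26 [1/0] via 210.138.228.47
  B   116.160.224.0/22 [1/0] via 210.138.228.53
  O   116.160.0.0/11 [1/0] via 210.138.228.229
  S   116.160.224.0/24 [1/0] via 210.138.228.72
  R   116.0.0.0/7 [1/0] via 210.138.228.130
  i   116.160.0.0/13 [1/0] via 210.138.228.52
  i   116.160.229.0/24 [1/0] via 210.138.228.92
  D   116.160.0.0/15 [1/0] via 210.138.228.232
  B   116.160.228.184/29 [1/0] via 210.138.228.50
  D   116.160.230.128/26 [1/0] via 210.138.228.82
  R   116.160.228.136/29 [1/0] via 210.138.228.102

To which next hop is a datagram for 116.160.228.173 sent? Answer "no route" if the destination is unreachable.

Routes whose prefix contains 116.160.228.173:
  116.0.0.0/7 (116.0.0.0 - 117.255.255.255) -> 210.138.228.130
  116.160.0.0/11 (116.160.0.0 - 116.191.255.255) -> 210.138.228.229
  116.160.0.0/13 (116.160.0.0 - 116.167.255.255) -> 210.138.228.52
  116.160.0.0/15 (116.160.0.0 - 116.161.255.255) -> 210.138.228.232
More-specific entries that do NOT match:
  116.160.228.184/29 (116.160.228.184 - 116.160.228.191) does not contain 116.160.228.173
  116.160.228.136/29 (116.160.228.136 - 116.160.228.143) does not contain 116.160.228.173
  116.160.229.128/26 (116.160.229.128 - 116.160.229.191) does not contain 116.160.228.173
  116.160.230.128/26 (116.160.230.128 - 116.160.230.191) does not contain 116.160.228.173
  116.160.224.0/24 (116.160.224.0 - 116.160.224.255) does not contain 116.160.228.173
  116.160.229.0/24 (116.160.229.0 - 116.160.229.255) does not contain 116.160.228.173
  116.160.224.0/22 (116.160.224.0 - 116.160.227.255) does not contain 116.160.228.173
  116.161.0.0/16 (116.161.0.0 - 116.161.255.255) does not contain 116.160.228.173
Longest matching prefix is /15 -> next hop 210.138.228.232.

210.138.228.232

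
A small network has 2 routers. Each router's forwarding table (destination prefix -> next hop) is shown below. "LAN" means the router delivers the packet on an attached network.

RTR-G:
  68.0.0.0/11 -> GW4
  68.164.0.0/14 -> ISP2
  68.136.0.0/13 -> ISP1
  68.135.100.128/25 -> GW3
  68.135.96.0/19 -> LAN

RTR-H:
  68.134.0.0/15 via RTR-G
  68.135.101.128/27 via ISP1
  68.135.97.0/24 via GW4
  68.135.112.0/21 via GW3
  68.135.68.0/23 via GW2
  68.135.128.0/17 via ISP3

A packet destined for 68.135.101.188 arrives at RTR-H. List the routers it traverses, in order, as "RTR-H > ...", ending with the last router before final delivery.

At RTR-H: longest match for 68.135.101.188 is 68.134.0.0/15 -> RTR-G
At RTR-G: longest match for 68.135.101.188 is 68.135.96.0/19 -> LAN

RTR-H > RTR-G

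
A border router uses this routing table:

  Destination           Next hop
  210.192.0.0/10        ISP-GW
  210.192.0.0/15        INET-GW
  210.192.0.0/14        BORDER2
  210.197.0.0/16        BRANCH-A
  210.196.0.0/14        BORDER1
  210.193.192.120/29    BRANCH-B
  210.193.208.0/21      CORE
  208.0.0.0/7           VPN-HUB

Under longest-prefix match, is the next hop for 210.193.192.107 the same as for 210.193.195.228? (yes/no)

yes

210.193.192.107: longest match 210.192.0.0/15 -> INET-GW
210.193.195.228: longest match 210.192.0.0/15 -> INET-GW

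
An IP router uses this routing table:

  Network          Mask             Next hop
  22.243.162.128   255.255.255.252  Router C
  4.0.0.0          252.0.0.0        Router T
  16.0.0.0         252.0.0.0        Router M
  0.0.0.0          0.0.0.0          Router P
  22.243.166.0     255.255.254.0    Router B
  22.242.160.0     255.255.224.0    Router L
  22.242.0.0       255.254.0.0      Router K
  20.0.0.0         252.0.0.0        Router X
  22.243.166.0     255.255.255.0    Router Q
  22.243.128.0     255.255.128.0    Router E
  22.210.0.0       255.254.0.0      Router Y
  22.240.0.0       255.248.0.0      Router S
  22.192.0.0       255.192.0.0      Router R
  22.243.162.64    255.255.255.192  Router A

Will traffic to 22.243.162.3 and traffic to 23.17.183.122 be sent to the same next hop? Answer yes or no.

22.243.162.3: longest match 22.243.128.0/17 -> Router E
23.17.183.122: longest match 20.0.0.0/6 -> Router X

no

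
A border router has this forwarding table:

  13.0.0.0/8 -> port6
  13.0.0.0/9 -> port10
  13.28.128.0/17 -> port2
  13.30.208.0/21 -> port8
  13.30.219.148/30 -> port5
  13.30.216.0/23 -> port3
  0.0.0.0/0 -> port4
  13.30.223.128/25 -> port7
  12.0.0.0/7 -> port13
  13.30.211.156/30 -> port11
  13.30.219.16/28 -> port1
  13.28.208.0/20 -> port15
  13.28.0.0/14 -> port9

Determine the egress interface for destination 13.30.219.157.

port9

Routes whose prefix contains 13.30.219.157:
  0.0.0.0/0 (default, matches everything) -> port4
  12.0.0.0/7 (12.0.0.0 - 13.255.255.255) -> port13
  13.0.0.0/8 (13.0.0.0 - 13.255.255.255) -> port6
  13.0.0.0/9 (13.0.0.0 - 13.127.255.255) -> port10
  13.28.0.0/14 (13.28.0.0 - 13.31.255.255) -> port9
More-specific entries that do NOT match:
  13.30.219.148/30 (13.30.219.148 - 13.30.219.151) does not contain 13.30.219.157
  13.30.211.156/30 (13.30.211.156 - 13.30.211.159) does not contain 13.30.219.157
  13.30.219.16/28 (13.30.219.16 - 13.30.219.31) does not contain 13.30.219.157
  13.30.223.128/25 (13.30.223.128 - 13.30.223.255) does not contain 13.30.219.157
  13.30.216.0/23 (13.30.216.0 - 13.30.217.255) does not contain 13.30.219.157
  13.30.208.0/21 (13.30.208.0 - 13.30.215.255) does not contain 13.30.219.157
  13.28.208.0/20 (13.28.208.0 - 13.28.223.255) does not contain 13.30.219.157
  13.28.128.0/17 (13.28.128.0 - 13.28.255.255) does not contain 13.30.219.157
Longest matching prefix is /14 -> interface port9.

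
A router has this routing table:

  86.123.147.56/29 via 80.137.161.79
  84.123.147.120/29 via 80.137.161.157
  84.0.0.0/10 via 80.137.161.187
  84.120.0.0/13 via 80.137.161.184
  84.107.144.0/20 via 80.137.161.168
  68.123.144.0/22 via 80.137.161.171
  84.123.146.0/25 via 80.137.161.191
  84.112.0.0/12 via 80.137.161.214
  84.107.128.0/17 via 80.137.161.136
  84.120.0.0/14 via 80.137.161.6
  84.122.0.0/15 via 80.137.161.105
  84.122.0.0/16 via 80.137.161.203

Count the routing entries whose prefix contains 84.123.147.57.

Prefixes containing 84.123.147.57:
  84.112.0.0/12 (84.112.0.0 - 84.127.255.255)
  84.120.0.0/13 (84.120.0.0 - 84.127.255.255)
  84.120.0.0/14 (84.120.0.0 - 84.123.255.255)
  84.122.0.0/15 (84.122.0.0 - 84.123.255.255)
Total matching entries: 4.

4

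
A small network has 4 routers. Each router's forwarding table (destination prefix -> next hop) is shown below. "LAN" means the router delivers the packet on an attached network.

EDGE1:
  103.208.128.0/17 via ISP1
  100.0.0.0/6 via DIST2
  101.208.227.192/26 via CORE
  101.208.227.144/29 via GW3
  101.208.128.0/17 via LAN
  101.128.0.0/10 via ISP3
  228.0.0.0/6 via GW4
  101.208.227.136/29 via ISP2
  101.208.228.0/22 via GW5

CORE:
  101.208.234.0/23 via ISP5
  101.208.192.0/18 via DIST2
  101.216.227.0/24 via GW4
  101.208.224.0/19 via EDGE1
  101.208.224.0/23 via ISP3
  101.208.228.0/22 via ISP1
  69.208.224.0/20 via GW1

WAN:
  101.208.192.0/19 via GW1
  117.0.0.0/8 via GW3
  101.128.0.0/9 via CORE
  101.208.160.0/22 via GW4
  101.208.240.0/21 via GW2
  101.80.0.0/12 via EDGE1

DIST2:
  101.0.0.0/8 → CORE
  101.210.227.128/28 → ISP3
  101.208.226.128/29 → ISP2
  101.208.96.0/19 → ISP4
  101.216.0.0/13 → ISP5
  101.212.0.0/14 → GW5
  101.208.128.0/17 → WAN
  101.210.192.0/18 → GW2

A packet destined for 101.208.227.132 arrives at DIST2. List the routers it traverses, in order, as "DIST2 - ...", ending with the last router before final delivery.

DIST2 - WAN - CORE - EDGE1

At DIST2: longest match for 101.208.227.132 is 101.208.128.0/17 -> WAN
At WAN: longest match for 101.208.227.132 is 101.128.0.0/9 -> CORE
At CORE: longest match for 101.208.227.132 is 101.208.224.0/19 -> EDGE1
At EDGE1: longest match for 101.208.227.132 is 101.208.128.0/17 -> LAN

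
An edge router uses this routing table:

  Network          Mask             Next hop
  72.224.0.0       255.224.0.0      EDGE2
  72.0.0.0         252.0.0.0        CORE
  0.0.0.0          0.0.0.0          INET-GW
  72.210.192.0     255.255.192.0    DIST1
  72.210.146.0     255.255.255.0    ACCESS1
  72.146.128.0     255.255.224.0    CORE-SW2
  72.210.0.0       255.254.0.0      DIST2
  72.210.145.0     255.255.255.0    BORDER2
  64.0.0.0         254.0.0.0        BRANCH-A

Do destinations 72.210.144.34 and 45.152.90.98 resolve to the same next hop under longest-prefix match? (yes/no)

72.210.144.34: longest match 72.210.0.0/15 -> DIST2
45.152.90.98: longest match 0.0.0.0/0 -> INET-GW

no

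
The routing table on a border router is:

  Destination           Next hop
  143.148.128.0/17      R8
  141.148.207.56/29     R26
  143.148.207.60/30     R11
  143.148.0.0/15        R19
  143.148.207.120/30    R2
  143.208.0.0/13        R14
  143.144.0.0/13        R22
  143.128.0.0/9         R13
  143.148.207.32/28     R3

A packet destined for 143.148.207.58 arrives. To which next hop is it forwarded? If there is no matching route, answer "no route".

Routes whose prefix contains 143.148.207.58:
  143.128.0.0/9 (143.128.0.0 - 143.255.255.255) -> R13
  143.144.0.0/13 (143.144.0.0 - 143.151.255.255) -> R22
  143.148.0.0/15 (143.148.0.0 - 143.149.255.255) -> R19
  143.148.128.0/17 (143.148.128.0 - 143.148.255.255) -> R8
More-specific entries that do NOT match:
  143.148.207.60/30 (143.148.207.60 - 143.148.207.63) does not contain 143.148.207.58
  143.148.207.120/30 (143.148.207.120 - 143.148.207.123) does not contain 143.148.207.58
  141.148.207.56/29 (141.148.207.56 - 141.148.207.63) does not contain 143.148.207.58
  143.148.207.32/28 (143.148.207.32 - 143.148.207.47) does not contain 143.148.207.58
Longest matching prefix is /17 -> next hop R8.

R8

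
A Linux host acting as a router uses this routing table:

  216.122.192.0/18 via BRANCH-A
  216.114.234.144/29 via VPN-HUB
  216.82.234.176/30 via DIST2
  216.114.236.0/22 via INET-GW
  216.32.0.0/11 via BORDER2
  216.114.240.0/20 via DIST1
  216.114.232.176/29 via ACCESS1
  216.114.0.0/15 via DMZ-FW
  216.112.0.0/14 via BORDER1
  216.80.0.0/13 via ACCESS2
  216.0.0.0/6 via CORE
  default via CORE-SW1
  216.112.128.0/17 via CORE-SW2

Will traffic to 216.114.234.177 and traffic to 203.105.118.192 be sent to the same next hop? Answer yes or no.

no

216.114.234.177: longest match 216.114.0.0/15 -> DMZ-FW
203.105.118.192: longest match 0.0.0.0/0 -> CORE-SW1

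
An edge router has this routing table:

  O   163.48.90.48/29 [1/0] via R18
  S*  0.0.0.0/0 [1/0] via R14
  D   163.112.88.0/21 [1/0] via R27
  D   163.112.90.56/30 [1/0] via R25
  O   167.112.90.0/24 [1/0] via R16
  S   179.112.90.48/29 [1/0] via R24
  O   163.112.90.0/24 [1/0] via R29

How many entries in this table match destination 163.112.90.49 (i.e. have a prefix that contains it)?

Prefixes containing 163.112.90.49:
  0.0.0.0/0 (default, matches everything)
  163.112.88.0/21 (163.112.88.0 - 163.112.95.255)
  163.112.90.0/24 (163.112.90.0 - 163.112.90.255)
Total matching entries: 3.

3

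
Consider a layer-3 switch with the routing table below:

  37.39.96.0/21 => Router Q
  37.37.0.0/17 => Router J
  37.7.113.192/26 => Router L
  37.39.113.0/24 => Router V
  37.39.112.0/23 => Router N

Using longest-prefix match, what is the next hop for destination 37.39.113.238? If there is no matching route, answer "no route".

Routes whose prefix contains 37.39.113.238:
  37.39.112.0/23 (37.39.112.0 - 37.39.113.255) -> Router N
  37.39.113.0/24 (37.39.113.0 - 37.39.113.255) -> Router V
More-specific entries that do NOT match:
  37.7.113.192/26 (37.7.113.192 - 37.7.113.255) does not contain 37.39.113.238
Longest matching prefix is /24 -> next hop Router V.

Router V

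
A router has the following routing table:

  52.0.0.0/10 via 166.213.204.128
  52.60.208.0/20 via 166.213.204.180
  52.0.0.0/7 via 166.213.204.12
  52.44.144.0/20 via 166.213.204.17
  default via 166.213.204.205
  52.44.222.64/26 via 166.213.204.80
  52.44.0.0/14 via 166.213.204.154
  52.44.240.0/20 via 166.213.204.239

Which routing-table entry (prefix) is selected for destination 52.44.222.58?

52.44.0.0/14

Entries matching 52.44.222.58:
  0.0.0.0/0 (default, matches everything)
  52.0.0.0/7 (52.0.0.0 - 53.255.255.255)
  52.0.0.0/10 (52.0.0.0 - 52.63.255.255)
  52.44.0.0/14 (52.44.0.0 - 52.47.255.255)
Most specific is 52.44.0.0/14.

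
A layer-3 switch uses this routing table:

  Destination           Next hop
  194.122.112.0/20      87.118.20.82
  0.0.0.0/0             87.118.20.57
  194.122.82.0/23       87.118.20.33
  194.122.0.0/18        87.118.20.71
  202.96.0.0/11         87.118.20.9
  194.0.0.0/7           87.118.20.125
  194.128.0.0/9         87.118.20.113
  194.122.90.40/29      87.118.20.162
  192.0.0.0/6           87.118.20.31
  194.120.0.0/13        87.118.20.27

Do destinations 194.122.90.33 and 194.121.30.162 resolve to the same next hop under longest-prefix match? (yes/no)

yes

194.122.90.33: longest match 194.120.0.0/13 -> 87.118.20.27
194.121.30.162: longest match 194.120.0.0/13 -> 87.118.20.27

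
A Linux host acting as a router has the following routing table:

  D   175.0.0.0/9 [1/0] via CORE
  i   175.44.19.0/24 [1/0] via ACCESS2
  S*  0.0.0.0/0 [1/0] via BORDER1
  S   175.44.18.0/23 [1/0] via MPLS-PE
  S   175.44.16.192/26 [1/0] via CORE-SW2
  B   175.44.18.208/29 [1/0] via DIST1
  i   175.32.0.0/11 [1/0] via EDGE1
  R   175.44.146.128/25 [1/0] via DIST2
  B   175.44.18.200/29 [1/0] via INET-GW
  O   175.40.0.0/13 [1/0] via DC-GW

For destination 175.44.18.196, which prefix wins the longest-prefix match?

Entries matching 175.44.18.196:
  0.0.0.0/0 (default, matches everything)
  175.0.0.0/9 (175.0.0.0 - 175.127.255.255)
  175.32.0.0/11 (175.32.0.0 - 175.63.255.255)
  175.40.0.0/13 (175.40.0.0 - 175.47.255.255)
  175.44.18.0/23 (175.44.18.0 - 175.44.19.255)
Most specific is 175.44.18.0/23.

175.44.18.0/23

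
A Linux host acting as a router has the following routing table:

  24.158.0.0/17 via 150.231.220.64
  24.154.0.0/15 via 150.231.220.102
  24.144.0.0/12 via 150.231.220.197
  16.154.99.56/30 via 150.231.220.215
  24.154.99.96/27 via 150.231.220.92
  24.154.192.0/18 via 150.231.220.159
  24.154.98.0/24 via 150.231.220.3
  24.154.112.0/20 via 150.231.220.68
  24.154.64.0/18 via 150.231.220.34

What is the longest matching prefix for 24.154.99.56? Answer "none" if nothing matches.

Entries matching 24.154.99.56:
  24.144.0.0/12 (24.144.0.0 - 24.159.255.255)
  24.154.0.0/15 (24.154.0.0 - 24.155.255.255)
  24.154.64.0/18 (24.154.64.0 - 24.154.127.255)
Most specific is 24.154.64.0/18.

24.154.64.0/18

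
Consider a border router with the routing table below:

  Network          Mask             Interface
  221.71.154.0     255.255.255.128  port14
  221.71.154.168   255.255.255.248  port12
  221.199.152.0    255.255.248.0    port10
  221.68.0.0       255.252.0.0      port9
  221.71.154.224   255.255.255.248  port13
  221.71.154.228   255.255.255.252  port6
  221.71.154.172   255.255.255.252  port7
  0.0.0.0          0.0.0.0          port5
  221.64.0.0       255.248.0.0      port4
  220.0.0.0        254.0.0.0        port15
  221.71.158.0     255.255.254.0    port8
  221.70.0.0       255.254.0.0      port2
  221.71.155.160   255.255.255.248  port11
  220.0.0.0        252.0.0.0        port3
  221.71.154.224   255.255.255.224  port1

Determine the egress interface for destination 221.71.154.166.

port2

Routes whose prefix contains 221.71.154.166:
  0.0.0.0/0 (default, matches everything) -> port5
  220.0.0.0/6 (220.0.0.0 - 223.255.255.255) -> port3
  220.0.0.0/7 (220.0.0.0 - 221.255.255.255) -> port15
  221.64.0.0/13 (221.64.0.0 - 221.71.255.255) -> port4
  221.68.0.0/14 (221.68.0.0 - 221.71.255.255) -> port9
  221.70.0.0/15 (221.70.0.0 - 221.71.255.255) -> port2
More-specific entries that do NOT match:
  221.71.154.228/30 (221.71.154.228 - 221.71.154.231) does not contain 221.71.154.166
  221.71.154.172/30 (221.71.154.172 - 221.71.154.175) does not contain 221.71.154.166
  221.71.154.168/29 (221.71.154.168 - 221.71.154.175) does not contain 221.71.154.166
  221.71.154.224/29 (221.71.154.224 - 221.71.154.231) does not contain 221.71.154.166
  221.71.155.160/29 (221.71.155.160 - 221.71.155.167) does not contain 221.71.154.166
  221.71.154.224/27 (221.71.154.224 - 221.71.154.255) does not contain 221.71.154.166
  221.71.154.0/25 (221.71.154.0 - 221.71.154.127) does not contain 221.71.154.166
  221.71.158.0/23 (221.71.158.0 - 221.71.159.255) does not contain 221.71.154.166
  221.199.152.0/21 (221.199.152.0 - 221.199.159.255) does not contain 221.71.154.166
Longest matching prefix is /15 -> interface port2.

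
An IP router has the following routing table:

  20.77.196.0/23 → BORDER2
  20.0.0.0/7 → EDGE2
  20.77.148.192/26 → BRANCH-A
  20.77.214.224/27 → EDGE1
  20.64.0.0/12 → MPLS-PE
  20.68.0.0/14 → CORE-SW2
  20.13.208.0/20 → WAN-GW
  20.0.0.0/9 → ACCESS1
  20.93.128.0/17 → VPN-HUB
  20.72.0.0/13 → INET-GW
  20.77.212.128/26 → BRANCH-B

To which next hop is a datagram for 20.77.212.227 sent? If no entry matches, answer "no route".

Routes whose prefix contains 20.77.212.227:
  20.0.0.0/7 (20.0.0.0 - 21.255.255.255) -> EDGE2
  20.0.0.0/9 (20.0.0.0 - 20.127.255.255) -> ACCESS1
  20.64.0.0/12 (20.64.0.0 - 20.79.255.255) -> MPLS-PE
  20.72.0.0/13 (20.72.0.0 - 20.79.255.255) -> INET-GW
More-specific entries that do NOT match:
  20.77.214.224/27 (20.77.214.224 - 20.77.214.255) does not contain 20.77.212.227
  20.77.148.192/26 (20.77.148.192 - 20.77.148.255) does not contain 20.77.212.227
  20.77.212.128/26 (20.77.212.128 - 20.77.212.191) does not contain 20.77.212.227
  20.77.196.0/23 (20.77.196.0 - 20.77.197.255) does not contain 20.77.212.227
  20.13.208.0/20 (20.13.208.0 - 20.13.223.255) does not contain 20.77.212.227
  20.93.128.0/17 (20.93.128.0 - 20.93.255.255) does not contain 20.77.212.227
  20.68.0.0/14 (20.68.0.0 - 20.71.255.255) does not contain 20.77.212.227
Longest matching prefix is /13 -> next hop INET-GW.

INET-GW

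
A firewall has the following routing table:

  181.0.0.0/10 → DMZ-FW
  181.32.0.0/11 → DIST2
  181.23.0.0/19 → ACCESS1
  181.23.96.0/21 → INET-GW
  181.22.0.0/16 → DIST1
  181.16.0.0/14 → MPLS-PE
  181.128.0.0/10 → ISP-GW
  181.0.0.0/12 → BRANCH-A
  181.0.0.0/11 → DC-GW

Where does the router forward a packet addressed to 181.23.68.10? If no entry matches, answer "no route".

DC-GW

Routes whose prefix contains 181.23.68.10:
  181.0.0.0/10 (181.0.0.0 - 181.63.255.255) -> DMZ-FW
  181.0.0.0/11 (181.0.0.0 - 181.31.255.255) -> DC-GW
More-specific entries that do NOT match:
  181.23.96.0/21 (181.23.96.0 - 181.23.103.255) does not contain 181.23.68.10
  181.23.0.0/19 (181.23.0.0 - 181.23.31.255) does not contain 181.23.68.10
  181.22.0.0/16 (181.22.0.0 - 181.22.255.255) does not contain 181.23.68.10
  181.16.0.0/14 (181.16.0.0 - 181.19.255.255) does not contain 181.23.68.10
  181.0.0.0/12 (181.0.0.0 - 181.15.255.255) does not contain 181.23.68.10
Longest matching prefix is /11 -> next hop DC-GW.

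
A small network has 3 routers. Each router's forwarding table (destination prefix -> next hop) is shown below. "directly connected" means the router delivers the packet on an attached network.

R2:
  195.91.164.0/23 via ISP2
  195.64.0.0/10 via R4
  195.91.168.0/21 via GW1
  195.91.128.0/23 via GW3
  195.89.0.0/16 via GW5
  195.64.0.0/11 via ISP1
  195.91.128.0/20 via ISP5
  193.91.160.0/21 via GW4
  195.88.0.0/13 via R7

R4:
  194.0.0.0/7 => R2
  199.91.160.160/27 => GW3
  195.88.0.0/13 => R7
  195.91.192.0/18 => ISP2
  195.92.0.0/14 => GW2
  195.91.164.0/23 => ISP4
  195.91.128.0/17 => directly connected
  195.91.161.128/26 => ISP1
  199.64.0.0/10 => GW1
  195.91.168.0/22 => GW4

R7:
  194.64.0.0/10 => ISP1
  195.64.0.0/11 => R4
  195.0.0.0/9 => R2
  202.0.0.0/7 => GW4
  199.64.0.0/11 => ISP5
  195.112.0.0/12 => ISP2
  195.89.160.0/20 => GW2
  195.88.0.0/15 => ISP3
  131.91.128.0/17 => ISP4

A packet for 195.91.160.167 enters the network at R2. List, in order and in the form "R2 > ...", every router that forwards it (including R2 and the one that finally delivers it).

R2 > R7 > R4

At R2: longest match for 195.91.160.167 is 195.88.0.0/13 -> R7
At R7: longest match for 195.91.160.167 is 195.64.0.0/11 -> R4
At R4: longest match for 195.91.160.167 is 195.91.128.0/17 -> directly connected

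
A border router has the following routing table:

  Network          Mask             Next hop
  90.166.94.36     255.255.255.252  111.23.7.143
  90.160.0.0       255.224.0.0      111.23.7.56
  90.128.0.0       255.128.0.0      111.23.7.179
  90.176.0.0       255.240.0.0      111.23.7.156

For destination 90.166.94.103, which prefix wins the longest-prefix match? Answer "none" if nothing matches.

Entries matching 90.166.94.103:
  90.128.0.0/9 (90.128.0.0 - 90.255.255.255)
  90.160.0.0/11 (90.160.0.0 - 90.191.255.255)
Most specific is 90.160.0.0/11.

90.160.0.0/11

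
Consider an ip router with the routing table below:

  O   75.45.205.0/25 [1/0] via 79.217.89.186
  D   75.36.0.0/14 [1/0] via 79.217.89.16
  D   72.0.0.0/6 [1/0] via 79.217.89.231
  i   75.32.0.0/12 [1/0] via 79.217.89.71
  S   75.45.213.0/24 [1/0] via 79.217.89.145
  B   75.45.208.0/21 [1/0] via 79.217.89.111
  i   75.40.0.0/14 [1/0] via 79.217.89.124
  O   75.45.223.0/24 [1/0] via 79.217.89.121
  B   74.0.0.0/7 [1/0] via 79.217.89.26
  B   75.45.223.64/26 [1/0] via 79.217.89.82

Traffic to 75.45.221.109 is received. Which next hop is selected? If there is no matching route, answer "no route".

Routes whose prefix contains 75.45.221.109:
  72.0.0.0/6 (72.0.0.0 - 75.255.255.255) -> 79.217.89.231
  74.0.0.0/7 (74.0.0.0 - 75.255.255.255) -> 79.217.89.26
  75.32.0.0/12 (75.32.0.0 - 75.47.255.255) -> 79.217.89.71
More-specific entries that do NOT match:
  75.45.223.64/26 (75.45.223.64 - 75.45.223.127) does not contain 75.45.221.109
  75.45.205.0/25 (75.45.205.0 - 75.45.205.127) does not contain 75.45.221.109
  75.45.213.0/24 (75.45.213.0 - 75.45.213.255) does not contain 75.45.221.109
  75.45.223.0/24 (75.45.223.0 - 75.45.223.255) does not contain 75.45.221.109
  75.45.208.0/21 (75.45.208.0 - 75.45.215.255) does not contain 75.45.221.109
  75.36.0.0/14 (75.36.0.0 - 75.39.255.255) does not contain 75.45.221.109
  75.40.0.0/14 (75.40.0.0 - 75.43.255.255) does not contain 75.45.221.109
Longest matching prefix is /12 -> next hop 79.217.89.71.

79.217.89.71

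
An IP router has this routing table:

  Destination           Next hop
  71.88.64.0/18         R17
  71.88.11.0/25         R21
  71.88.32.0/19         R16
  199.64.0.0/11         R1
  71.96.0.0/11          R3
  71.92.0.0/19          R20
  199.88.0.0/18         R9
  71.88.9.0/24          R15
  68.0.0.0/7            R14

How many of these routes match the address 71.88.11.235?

0

No listed prefix contains 71.88.11.235.
Total matching entries: 0.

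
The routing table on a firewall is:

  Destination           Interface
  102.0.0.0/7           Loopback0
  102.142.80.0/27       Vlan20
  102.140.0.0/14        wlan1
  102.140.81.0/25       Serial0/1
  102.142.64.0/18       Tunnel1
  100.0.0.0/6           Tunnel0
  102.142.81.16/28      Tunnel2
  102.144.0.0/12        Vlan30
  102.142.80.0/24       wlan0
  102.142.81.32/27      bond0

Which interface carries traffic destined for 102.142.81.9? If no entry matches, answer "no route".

Routes whose prefix contains 102.142.81.9:
  100.0.0.0/6 (100.0.0.0 - 103.255.255.255) -> Tunnel0
  102.0.0.0/7 (102.0.0.0 - 103.255.255.255) -> Loopback0
  102.140.0.0/14 (102.140.0.0 - 102.143.255.255) -> wlan1
  102.142.64.0/18 (102.142.64.0 - 102.142.127.255) -> Tunnel1
More-specific entries that do NOT match:
  102.142.81.16/28 (102.142.81.16 - 102.142.81.31) does not contain 102.142.81.9
  102.142.80.0/27 (102.142.80.0 - 102.142.80.31) does not contain 102.142.81.9
  102.142.81.32/27 (102.142.81.32 - 102.142.81.63) does not contain 102.142.81.9
  102.140.81.0/25 (102.140.81.0 - 102.140.81.127) does not contain 102.142.81.9
  102.142.80.0/24 (102.142.80.0 - 102.142.80.255) does not contain 102.142.81.9
Longest matching prefix is /18 -> interface Tunnel1.

Tunnel1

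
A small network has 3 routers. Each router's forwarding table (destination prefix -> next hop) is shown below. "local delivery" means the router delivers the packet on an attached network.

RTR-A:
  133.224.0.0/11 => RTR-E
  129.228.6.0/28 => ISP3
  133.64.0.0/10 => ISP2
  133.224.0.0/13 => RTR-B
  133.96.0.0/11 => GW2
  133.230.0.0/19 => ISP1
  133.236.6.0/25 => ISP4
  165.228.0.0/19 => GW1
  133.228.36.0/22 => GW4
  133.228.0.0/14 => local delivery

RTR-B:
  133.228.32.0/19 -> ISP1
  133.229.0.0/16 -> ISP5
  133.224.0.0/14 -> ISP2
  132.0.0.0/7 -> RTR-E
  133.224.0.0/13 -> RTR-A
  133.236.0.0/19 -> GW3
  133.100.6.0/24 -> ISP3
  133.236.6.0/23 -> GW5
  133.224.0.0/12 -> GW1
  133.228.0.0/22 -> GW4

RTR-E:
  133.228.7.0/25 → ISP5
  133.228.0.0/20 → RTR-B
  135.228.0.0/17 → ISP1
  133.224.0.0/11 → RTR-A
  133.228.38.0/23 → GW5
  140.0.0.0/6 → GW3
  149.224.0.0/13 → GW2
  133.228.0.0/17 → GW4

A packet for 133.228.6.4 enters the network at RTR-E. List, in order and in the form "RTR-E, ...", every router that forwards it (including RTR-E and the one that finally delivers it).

At RTR-E: longest match for 133.228.6.4 is 133.228.0.0/20 -> RTR-B
At RTR-B: longest match for 133.228.6.4 is 133.224.0.0/13 -> RTR-A
At RTR-A: longest match for 133.228.6.4 is 133.228.0.0/14 -> local delivery

RTR-E, RTR-B, RTR-A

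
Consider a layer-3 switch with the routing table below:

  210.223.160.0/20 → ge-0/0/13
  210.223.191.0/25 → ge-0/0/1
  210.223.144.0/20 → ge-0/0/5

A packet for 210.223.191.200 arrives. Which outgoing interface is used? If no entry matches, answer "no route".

no route

No entry's prefix contains 210.223.191.200; there is no default route.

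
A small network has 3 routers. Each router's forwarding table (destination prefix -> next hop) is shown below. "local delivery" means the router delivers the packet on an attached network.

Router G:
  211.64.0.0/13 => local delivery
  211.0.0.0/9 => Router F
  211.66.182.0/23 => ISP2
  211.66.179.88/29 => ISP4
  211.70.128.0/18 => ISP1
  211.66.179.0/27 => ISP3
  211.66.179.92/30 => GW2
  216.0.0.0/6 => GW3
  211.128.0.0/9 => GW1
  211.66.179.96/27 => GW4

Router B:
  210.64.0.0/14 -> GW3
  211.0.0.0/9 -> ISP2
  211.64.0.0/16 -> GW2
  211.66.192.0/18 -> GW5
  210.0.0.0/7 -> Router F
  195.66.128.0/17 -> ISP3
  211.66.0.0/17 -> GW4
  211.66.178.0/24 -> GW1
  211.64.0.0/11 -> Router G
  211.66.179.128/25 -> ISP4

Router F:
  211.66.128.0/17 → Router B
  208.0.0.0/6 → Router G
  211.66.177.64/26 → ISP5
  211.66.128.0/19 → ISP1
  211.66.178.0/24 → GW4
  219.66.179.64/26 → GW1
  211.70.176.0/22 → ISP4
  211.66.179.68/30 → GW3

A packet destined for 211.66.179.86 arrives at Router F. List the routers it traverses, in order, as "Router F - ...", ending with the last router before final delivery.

Router F - Router B - Router G

At Router F: longest match for 211.66.179.86 is 211.66.128.0/17 -> Router B
At Router B: longest match for 211.66.179.86 is 211.64.0.0/11 -> Router G
At Router G: longest match for 211.66.179.86 is 211.64.0.0/13 -> local delivery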